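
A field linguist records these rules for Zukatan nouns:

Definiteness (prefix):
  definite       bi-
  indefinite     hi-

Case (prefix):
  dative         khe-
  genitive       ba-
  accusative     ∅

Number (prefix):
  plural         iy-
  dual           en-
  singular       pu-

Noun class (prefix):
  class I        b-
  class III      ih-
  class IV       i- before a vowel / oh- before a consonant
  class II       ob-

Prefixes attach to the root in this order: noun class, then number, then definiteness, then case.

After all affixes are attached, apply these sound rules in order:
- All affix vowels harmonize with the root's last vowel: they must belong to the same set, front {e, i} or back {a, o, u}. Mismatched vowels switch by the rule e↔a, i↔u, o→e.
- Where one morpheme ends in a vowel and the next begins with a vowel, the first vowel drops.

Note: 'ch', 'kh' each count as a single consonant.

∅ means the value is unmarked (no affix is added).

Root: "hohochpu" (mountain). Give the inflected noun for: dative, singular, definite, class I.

Attach noun class class I b- → bhohochpu.
Attach number singular pu- → pubhohochpu.
Attach definiteness definite bi- → bipubhohochpu.
Attach case dative khe- → khebipubhohochpu.
Apply vowel harmony: khebipubhohochpu → khabupubhohochpu.
Vowel deletion: no change.

khabupubhohochpu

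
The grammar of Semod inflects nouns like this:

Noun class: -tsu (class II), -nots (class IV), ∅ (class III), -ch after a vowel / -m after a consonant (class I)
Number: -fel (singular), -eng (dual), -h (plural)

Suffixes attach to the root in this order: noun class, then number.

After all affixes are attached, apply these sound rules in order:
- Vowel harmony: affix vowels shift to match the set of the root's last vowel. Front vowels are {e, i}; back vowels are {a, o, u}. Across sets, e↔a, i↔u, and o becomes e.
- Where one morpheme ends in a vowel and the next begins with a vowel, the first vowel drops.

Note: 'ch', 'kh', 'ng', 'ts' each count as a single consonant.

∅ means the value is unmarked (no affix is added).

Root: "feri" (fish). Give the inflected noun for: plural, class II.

Attach noun class class II -tsu → feritsu.
Attach number plural -h → feritsuh.
Apply vowel harmony: feritsuh → feritsih.
Vowel deletion: no change.

feritsih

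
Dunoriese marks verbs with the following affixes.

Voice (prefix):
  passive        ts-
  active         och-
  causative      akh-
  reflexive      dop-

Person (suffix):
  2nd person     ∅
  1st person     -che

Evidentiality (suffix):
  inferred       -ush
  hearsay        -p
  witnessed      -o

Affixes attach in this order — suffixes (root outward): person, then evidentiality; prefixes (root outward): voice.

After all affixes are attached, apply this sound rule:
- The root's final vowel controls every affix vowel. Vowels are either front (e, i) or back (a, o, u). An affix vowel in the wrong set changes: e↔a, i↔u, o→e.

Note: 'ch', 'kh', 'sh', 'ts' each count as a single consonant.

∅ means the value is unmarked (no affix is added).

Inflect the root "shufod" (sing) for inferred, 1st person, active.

Attach person 1st person -che → shufodche.
Attach evidentiality inferred -ush → shufodcheush.
Attach voice active och- → ochshufodcheush.
Apply vowel harmony: ochshufodcheush → ochshufodchaush.

ochshufodchaush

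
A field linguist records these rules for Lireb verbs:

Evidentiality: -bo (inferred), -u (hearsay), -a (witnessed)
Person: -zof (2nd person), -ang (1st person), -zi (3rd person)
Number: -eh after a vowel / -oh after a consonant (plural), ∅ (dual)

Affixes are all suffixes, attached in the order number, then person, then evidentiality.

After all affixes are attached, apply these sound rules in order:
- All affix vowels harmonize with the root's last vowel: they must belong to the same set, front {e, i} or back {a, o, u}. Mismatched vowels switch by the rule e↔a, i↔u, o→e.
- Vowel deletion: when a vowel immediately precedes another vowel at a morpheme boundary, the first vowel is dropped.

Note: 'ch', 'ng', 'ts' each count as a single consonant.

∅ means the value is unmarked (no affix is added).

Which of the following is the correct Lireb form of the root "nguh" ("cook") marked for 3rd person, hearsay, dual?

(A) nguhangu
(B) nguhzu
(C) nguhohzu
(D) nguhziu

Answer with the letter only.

B

number = dual: zero marking, form stays nguh.
Attach person 3rd person -zi → nguhzi.
Attach evidentiality hearsay -u → nguhziu.
Apply vowel harmony: nguhziu → nguhzuu.
Apply vowel deletion: nguhzuu → nguhzu.
So the correct form is nguhzu, option (B).
(D) nguhziu is wrong: it fails to apply the sound rule(s).
(A) nguhangu is wrong: it uses 1st person instead of 3rd person for person.
(C) nguhohzu is wrong: it uses plural instead of dual for number.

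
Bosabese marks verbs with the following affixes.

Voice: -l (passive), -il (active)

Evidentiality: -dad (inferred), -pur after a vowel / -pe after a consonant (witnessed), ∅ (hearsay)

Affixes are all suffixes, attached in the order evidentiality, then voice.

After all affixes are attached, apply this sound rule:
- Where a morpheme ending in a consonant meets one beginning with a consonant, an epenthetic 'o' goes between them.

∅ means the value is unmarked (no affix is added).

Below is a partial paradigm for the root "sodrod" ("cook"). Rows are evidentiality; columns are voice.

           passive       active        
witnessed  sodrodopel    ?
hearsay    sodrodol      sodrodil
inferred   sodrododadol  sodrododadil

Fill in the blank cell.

sodrodopeil

Attach evidentiality witnessed -pe (after consonant 'd') → sodrodpe.
Attach voice active -il → sodrodpeil.
Apply epenthesis: sodrodpeil → sodrodopeil.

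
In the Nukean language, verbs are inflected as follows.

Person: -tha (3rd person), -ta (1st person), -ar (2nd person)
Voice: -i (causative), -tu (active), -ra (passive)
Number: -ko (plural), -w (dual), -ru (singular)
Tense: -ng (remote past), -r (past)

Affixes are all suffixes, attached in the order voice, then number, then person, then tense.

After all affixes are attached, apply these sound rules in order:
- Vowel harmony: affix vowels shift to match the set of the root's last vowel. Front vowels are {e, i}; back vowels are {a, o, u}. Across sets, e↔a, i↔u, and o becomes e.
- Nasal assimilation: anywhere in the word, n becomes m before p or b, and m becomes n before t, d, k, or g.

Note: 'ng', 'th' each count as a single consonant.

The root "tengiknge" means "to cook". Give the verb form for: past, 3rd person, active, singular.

tengikngetirither

Attach voice active -tu → tengikngetu.
Attach number singular -ru → tengikngeturu.
Attach person 3rd person -tha → tengikngeturutha.
Attach tense past -r → tengikngeturuthar.
Apply vowel harmony: tengikngeturuthar → tengikngetirither.
Nasal assimilation: no change.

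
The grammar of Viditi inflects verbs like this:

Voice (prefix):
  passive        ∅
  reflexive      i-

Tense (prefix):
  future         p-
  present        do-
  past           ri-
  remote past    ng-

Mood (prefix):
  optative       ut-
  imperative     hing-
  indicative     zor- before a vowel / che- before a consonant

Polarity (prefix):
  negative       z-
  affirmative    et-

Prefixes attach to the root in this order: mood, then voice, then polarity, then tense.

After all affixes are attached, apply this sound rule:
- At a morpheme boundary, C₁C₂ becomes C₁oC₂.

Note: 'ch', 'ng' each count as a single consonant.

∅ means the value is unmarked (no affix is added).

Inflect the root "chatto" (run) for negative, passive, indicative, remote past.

ngozochechatto

Attach mood indicative che- (before consonant 'ch') → chechatto.
voice = passive: zero marking, form stays chechatto.
Attach polarity negative z- → zchechatto.
Attach tense remote past ng- → ngzchechatto.
Apply epenthesis: ngzchechatto → ngozochechatto.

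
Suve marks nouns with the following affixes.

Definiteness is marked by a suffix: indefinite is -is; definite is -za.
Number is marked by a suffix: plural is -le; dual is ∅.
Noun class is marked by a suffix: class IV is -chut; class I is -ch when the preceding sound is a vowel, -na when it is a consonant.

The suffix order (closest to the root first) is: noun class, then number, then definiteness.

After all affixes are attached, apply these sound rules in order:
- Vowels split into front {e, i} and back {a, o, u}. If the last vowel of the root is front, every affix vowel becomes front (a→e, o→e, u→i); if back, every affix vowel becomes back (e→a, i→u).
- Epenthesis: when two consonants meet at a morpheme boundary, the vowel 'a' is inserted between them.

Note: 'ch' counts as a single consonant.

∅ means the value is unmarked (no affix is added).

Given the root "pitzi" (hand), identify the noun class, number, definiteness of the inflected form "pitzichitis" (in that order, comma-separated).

Segment: pitzi-chut-is.
noun class: -chut → class IV.
number: ∅ → dual.
definiteness: -is → indefinite.

class IV, dual, indefinite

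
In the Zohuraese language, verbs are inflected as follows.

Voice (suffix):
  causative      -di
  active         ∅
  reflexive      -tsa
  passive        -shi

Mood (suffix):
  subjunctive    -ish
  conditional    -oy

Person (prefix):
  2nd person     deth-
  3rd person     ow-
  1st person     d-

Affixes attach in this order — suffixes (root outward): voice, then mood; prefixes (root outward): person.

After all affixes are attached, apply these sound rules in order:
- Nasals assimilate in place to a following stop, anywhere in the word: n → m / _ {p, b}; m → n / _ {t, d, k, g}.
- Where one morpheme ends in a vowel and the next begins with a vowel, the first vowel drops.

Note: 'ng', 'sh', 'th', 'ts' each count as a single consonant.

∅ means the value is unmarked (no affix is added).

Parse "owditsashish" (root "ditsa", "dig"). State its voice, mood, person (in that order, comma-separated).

Segment: ow-ditsa-shi-ish.
voice: -shi → passive.
mood: -ish → subjunctive.
person: ow- → 3rd person.

passive, subjunctive, 3rd person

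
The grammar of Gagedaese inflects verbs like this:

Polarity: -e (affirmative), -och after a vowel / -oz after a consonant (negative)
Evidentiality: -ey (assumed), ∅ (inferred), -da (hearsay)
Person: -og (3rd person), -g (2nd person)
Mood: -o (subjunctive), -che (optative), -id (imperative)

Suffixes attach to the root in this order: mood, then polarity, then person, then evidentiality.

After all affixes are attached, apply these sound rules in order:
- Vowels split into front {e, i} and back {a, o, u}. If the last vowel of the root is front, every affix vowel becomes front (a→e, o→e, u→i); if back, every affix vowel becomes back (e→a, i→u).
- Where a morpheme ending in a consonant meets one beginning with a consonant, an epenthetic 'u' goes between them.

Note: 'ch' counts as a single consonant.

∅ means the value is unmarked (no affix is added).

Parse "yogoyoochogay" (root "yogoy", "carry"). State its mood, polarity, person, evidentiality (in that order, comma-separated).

subjunctive, negative, 3rd person, assumed

Segment: yogoy-o-och-og-ey.
mood: -o → subjunctive.
polarity: -och/oz → negative.
person: -og → 3rd person.
evidentiality: -ey → assumed.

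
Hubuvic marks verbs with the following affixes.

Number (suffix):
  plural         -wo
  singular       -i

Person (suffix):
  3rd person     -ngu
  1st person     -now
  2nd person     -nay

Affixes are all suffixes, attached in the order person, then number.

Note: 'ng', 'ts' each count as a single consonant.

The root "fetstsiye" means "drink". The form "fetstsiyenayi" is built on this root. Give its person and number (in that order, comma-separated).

Segment: fetstsiye-nay-i.
person: -nay → 2nd person.
number: -i → singular.

2nd person, singular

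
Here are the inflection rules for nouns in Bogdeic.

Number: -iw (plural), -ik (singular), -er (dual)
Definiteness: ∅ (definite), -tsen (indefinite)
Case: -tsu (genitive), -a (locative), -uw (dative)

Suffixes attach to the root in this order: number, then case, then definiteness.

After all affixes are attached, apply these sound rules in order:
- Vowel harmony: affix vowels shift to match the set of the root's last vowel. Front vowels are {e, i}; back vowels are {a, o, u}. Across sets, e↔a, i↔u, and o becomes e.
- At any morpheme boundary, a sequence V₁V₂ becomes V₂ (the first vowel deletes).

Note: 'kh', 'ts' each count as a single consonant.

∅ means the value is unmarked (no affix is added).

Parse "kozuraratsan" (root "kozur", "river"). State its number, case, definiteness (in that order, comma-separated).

Segment: kozur-er-a-tsen.
number: -er → dual.
case: -a → locative.
definiteness: -tsen → indefinite.

dual, locative, indefinite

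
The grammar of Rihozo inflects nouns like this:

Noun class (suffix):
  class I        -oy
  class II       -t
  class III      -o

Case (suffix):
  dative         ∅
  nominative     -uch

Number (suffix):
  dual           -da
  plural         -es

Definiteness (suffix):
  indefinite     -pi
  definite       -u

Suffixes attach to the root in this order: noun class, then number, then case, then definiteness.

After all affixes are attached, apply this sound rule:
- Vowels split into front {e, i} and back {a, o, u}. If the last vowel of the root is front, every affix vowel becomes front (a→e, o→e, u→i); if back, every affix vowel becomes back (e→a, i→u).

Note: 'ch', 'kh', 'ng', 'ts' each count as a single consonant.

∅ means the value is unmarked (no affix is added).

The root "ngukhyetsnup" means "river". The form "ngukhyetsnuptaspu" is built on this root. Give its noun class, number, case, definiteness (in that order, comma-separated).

class II, plural, dative, indefinite

Segment: ngukhyetsnup-t-es-pi.
noun class: -t → class II.
number: -es → plural.
case: ∅ → dative.
definiteness: -pi → indefinite.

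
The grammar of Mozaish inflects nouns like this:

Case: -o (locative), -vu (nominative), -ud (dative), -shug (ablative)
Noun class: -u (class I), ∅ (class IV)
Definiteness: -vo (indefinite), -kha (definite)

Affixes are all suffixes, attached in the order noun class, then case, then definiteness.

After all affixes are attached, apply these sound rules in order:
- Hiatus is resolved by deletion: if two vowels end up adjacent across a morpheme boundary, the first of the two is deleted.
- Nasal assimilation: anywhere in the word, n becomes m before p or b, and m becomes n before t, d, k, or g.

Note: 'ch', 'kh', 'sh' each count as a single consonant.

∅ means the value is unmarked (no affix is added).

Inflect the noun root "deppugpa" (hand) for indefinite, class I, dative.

deppugpudvo

Attach noun class class I -u → deppugpau.
Attach case dative -ud → deppugpauud.
Attach definiteness indefinite -vo → deppugpauudvo.
Apply vowel deletion: deppugpauudvo → deppugpudvo.
Nasal assimilation: no change.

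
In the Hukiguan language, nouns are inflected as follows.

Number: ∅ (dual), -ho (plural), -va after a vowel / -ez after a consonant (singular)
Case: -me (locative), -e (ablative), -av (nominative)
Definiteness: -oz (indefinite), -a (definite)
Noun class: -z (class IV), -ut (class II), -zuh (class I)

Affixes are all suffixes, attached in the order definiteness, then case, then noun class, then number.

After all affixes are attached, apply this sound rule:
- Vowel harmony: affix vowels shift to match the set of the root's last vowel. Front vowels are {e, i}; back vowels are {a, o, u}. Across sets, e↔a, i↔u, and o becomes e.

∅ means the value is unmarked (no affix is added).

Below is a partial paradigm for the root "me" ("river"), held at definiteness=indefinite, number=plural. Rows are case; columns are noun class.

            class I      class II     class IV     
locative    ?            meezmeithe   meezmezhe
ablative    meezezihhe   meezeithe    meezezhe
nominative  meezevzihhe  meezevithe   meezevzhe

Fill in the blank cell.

meezmezihhe

Attach definiteness indefinite -oz → meoz.
Attach case locative -me → meozme.
Attach noun class class I -zuh → meozmezuh.
Attach number plural -ho → meozmezuhho.
Apply vowel harmony: meozmezuhho → meezmezihhe.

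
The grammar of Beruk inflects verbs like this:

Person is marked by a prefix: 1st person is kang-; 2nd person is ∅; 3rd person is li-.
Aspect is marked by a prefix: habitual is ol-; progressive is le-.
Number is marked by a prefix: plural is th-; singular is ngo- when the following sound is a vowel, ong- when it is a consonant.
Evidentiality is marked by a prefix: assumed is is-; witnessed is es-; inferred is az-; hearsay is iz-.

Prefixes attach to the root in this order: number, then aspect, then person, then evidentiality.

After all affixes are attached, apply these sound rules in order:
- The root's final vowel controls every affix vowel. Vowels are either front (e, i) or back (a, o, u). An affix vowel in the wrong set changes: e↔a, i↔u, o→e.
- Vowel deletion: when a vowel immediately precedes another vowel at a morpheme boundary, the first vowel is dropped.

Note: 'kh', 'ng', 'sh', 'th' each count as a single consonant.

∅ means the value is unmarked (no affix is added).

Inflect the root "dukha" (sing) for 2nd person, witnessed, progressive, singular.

Attach number singular ong- (before consonant 'd') → ongdukha.
Attach aspect progressive le- → leongdukha.
person = 2nd person: zero marking, form stays leongdukha.
Attach evidentiality witnessed es- → esleongdukha.
Apply vowel harmony: esleongdukha → aslaongdukha.
Apply vowel deletion: aslaongdukha → aslongdukha.

aslongdukha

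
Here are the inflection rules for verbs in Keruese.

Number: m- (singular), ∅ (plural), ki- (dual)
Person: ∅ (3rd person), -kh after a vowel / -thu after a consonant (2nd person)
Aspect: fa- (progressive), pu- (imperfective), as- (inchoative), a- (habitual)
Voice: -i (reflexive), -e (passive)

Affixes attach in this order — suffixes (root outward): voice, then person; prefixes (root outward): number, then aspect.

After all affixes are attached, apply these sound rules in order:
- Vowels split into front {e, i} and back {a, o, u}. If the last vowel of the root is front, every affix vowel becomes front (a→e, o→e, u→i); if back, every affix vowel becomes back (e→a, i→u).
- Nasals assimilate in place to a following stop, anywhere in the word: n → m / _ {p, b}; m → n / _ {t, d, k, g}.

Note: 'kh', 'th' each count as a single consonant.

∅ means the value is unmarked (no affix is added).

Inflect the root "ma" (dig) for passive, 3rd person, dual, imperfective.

pukumaa

Attach number dual ki- → kima.
Attach voice passive -e → kimae.
person = 3rd person: zero marking, form stays kimae.
Attach aspect imperfective pu- → pukimae.
Apply vowel harmony: pukimae → pukumaa.
Nasal assimilation: no change.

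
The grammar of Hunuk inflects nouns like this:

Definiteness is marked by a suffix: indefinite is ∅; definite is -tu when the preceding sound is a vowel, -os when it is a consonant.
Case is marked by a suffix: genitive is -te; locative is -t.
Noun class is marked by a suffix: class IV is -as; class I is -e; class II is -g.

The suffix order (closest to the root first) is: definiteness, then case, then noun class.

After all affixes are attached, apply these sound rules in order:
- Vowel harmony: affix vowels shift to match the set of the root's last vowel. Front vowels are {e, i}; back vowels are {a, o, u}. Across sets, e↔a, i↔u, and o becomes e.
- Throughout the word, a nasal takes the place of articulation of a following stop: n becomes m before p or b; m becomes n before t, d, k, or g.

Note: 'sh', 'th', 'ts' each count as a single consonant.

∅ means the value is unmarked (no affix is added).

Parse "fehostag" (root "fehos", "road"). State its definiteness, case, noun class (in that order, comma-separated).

Segment: fehos-te-g.
definiteness: ∅ → indefinite.
case: -te → genitive.
noun class: -g → class II.

indefinite, genitive, class II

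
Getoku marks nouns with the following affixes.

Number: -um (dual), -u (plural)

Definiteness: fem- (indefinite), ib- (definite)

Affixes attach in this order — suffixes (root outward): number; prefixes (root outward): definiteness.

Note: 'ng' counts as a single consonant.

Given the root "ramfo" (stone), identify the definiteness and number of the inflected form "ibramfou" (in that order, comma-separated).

definite, plural

Segment: ib-ramfo-u.
definiteness: ib- → definite.
number: -u → plural.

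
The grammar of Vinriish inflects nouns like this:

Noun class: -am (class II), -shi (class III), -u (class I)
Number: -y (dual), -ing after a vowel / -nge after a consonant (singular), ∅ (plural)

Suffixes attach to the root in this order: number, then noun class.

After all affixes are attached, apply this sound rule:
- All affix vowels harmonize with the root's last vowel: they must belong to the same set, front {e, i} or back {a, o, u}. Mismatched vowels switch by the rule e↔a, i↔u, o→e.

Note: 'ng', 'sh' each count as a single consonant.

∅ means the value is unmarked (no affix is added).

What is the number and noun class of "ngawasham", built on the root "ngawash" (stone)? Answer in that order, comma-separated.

plural, class II

Segment: ngawash-am.
number: ∅ → plural.
noun class: -am → class II.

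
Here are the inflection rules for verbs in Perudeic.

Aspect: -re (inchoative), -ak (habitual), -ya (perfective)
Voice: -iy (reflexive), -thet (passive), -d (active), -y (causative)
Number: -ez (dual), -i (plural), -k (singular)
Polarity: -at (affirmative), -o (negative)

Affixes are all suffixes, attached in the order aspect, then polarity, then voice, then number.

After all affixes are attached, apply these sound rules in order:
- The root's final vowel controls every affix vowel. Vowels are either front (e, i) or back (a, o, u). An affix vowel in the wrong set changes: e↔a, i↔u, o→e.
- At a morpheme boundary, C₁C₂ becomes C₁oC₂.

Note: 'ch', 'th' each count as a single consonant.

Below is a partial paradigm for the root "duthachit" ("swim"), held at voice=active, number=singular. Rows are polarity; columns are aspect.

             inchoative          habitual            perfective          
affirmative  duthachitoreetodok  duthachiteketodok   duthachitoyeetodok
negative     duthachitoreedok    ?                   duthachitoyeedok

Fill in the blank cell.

duthachitekedok

Attach aspect habitual -ak → duthachitak.
Attach polarity negative -o → duthachitako.
Attach voice active -d → duthachitakod.
Attach number singular -k → duthachitakodk.
Apply vowel harmony: duthachitakodk → duthachitekedk.
Apply epenthesis: duthachitekedk → duthachitekedok.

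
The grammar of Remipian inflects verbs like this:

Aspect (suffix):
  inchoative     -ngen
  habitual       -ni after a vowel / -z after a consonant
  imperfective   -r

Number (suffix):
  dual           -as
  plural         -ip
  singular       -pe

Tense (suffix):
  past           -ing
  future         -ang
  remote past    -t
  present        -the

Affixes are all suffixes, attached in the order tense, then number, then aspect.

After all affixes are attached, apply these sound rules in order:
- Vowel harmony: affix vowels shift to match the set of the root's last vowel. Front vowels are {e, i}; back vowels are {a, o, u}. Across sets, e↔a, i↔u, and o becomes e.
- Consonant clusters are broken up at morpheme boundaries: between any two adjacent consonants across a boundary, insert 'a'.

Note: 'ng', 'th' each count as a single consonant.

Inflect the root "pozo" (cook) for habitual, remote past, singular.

Attach tense remote past -t → pozot.
Attach number singular -pe → pozotpe.
Attach aspect habitual -ni (after vowel 'e') → pozotpeni.
Apply vowel harmony: pozotpeni → pozotpanu.
Apply epenthesis: pozotpanu → pozotapanu.

pozotapanu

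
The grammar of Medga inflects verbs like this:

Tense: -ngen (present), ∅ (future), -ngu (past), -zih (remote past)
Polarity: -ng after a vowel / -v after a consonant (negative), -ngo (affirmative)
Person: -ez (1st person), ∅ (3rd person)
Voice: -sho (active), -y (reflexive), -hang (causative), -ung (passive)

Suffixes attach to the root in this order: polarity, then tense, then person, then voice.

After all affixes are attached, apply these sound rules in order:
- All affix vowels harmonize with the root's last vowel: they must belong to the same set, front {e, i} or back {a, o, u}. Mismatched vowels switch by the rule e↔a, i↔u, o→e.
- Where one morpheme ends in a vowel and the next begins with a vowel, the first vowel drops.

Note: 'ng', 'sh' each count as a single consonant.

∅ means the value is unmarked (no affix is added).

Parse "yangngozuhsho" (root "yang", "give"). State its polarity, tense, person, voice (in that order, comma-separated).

Segment: yang-ngo-zih-sho.
polarity: -ngo → affirmative.
tense: -zih → remote past.
person: ∅ → 3rd person.
voice: -sho → active.

affirmative, remote past, 3rd person, active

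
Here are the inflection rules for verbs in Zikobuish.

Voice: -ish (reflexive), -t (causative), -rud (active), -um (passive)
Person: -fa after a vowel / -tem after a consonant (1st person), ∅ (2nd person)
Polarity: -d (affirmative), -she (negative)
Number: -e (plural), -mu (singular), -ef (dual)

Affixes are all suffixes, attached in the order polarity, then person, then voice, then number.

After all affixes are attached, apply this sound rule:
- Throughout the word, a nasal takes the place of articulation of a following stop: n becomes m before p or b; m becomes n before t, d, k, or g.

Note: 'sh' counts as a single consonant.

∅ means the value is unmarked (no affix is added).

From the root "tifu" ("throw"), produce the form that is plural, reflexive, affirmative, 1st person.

Attach polarity affirmative -d → tifud.
Attach person 1st person -tem (after consonant 'd') → tifudtem.
Attach voice reflexive -ish → tifudtemish.
Attach number plural -e → tifudtemishe.
Nasal assimilation: no change.

tifudtemishe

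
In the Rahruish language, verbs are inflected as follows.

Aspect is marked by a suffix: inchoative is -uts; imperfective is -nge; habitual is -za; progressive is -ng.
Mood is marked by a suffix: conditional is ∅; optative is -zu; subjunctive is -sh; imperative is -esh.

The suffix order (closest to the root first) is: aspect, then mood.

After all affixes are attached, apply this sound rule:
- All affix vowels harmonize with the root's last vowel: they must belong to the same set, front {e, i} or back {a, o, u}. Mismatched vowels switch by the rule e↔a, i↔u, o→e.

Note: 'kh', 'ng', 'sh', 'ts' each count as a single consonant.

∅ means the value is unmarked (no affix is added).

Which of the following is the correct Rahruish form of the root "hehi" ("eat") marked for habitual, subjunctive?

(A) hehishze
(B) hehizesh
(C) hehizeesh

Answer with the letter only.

Attach aspect habitual -za → hehiza.
Attach mood subjunctive -sh → hehizash.
Apply vowel harmony: hehizash → hehizesh.
So the correct form is hehizesh, option (B).
(A) hehishze is wrong: it has the affixes in the wrong order.
(C) hehizeesh is wrong: it uses imperative instead of subjunctive for mood.

B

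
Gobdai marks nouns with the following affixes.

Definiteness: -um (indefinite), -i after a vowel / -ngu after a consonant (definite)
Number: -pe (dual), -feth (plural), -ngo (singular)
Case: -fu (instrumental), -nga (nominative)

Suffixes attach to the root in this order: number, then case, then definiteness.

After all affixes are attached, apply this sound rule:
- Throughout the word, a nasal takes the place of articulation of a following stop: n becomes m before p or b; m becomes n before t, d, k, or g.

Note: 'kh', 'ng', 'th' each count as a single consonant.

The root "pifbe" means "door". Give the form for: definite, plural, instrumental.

Attach number plural -feth → pifbefeth.
Attach case instrumental -fu → pifbefethfu.
Attach definiteness definite -i (after vowel 'u') → pifbefethfui.
Nasal assimilation: no change.

pifbefethfui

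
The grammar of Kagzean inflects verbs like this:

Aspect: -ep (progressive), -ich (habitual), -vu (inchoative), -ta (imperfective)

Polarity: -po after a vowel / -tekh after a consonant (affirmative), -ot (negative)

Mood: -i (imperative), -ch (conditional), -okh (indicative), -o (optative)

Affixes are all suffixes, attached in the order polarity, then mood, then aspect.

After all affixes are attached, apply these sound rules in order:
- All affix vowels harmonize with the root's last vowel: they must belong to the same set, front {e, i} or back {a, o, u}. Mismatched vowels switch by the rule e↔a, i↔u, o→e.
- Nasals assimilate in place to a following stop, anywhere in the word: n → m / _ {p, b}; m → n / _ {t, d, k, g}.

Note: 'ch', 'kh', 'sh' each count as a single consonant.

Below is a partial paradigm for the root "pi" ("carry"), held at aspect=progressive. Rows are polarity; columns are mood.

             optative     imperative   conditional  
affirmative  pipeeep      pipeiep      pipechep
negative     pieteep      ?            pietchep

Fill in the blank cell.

pietiep

Attach polarity negative -ot → piot.
Attach mood imperative -i → pioti.
Attach aspect progressive -ep → piotiep.
Apply vowel harmony: piotiep → pietiep.
Nasal assimilation: no change.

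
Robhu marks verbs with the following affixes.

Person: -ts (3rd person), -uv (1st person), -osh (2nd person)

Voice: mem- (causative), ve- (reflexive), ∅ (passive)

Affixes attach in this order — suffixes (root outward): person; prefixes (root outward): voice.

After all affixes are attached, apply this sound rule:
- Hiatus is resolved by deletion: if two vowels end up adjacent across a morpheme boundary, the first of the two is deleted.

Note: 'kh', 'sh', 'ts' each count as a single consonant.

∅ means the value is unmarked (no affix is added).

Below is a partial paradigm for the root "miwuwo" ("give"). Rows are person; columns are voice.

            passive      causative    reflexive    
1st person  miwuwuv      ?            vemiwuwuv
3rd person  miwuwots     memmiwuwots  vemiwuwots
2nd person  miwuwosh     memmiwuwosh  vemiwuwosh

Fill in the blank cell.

Attach person 1st person -uv → miwuwouv.
Attach voice causative mem- → memmiwuwouv.
Apply vowel deletion: memmiwuwouv → memmiwuwuv.

memmiwuwuv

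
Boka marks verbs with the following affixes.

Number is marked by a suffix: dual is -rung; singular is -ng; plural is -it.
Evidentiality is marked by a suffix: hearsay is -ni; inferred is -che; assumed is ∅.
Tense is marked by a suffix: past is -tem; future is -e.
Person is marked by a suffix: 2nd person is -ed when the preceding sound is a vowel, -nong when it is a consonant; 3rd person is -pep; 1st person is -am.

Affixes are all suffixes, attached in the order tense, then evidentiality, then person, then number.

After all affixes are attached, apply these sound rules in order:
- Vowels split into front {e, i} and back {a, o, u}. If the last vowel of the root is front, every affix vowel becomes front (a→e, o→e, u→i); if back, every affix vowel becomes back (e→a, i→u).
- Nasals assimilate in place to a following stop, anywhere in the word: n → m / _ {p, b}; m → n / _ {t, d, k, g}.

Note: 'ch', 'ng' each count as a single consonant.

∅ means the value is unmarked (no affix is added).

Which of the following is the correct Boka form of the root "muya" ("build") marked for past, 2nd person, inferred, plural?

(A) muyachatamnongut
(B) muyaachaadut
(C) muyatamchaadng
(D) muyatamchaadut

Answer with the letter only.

Attach tense past -tem → muyatem.
Attach evidentiality inferred -che → muyatemche.
Attach person 2nd person -ed (after vowel 'e') → muyatemcheed.
Attach number plural -it → muyatemcheedit.
Apply vowel harmony: muyatemcheedit → muyatamchaadut.
Nasal assimilation: no change.
So the correct form is muyatamchaadut, option (D).
(A) muyachatamnongut is wrong: it has the affixes in the wrong order.
(B) muyaachaadut is wrong: it uses future instead of past for tense.
(C) muyatamchaadng is wrong: it uses singular instead of plural for number.

D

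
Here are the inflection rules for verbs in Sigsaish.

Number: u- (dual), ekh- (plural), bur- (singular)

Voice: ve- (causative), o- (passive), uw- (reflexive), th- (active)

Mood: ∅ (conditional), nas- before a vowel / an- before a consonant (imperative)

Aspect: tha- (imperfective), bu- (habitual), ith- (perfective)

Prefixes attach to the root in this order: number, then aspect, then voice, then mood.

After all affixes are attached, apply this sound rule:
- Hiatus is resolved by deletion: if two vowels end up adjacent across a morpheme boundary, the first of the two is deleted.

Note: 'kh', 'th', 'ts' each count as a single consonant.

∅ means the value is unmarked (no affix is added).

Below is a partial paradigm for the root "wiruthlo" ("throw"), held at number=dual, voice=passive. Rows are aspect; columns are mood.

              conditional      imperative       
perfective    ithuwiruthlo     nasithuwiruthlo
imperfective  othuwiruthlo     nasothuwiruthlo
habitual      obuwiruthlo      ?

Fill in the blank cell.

nasobuwiruthlo

Attach number dual u- → uwiruthlo.
Attach aspect habitual bu- → buuwiruthlo.
Attach voice passive o- → obuuwiruthlo.
Attach mood imperative nas- (before vowel 'o') → nasobuuwiruthlo.
Apply vowel deletion: nasobuuwiruthlo → nasobuwiruthlo.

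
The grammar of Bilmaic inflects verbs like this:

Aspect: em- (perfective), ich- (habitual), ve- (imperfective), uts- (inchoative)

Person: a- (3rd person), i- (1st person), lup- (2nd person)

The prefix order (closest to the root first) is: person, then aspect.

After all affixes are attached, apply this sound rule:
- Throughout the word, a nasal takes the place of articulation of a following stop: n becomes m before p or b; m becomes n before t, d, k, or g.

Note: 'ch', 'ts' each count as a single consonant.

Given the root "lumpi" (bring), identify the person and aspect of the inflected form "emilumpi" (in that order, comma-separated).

1st person, perfective

Segment: em-i-lumpi.
person: i- → 1st person.
aspect: em- → perfective.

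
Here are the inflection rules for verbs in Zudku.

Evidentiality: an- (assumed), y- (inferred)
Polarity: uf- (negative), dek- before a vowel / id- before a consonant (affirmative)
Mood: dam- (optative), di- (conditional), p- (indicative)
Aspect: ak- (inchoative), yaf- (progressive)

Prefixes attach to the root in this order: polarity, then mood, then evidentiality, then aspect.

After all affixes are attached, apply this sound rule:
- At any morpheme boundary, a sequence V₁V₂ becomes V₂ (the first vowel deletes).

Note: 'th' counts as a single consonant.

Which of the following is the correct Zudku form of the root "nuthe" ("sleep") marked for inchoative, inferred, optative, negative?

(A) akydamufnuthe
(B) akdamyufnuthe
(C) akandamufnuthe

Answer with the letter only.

A

Attach polarity negative uf- → ufnuthe.
Attach mood optative dam- → damufnuthe.
Attach evidentiality inferred y- → ydamufnuthe.
Attach aspect inchoative ak- → akydamufnuthe.
Vowel deletion: no change.
So the correct form is akydamufnuthe, option (A).
(C) akandamufnuthe is wrong: it uses assumed instead of inferred for evidentiality.
(B) akdamyufnuthe is wrong: it has the affixes in the wrong order.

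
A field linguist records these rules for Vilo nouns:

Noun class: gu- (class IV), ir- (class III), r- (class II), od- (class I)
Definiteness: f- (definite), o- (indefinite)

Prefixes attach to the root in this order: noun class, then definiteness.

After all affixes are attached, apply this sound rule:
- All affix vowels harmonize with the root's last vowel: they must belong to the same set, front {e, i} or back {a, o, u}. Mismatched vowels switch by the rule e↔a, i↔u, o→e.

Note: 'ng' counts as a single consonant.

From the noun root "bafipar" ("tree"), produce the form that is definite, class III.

Attach noun class class III ir- → irbafipar.
Attach definiteness definite f- → firbafipar.
Apply vowel harmony: firbafipar → furbafipar.

furbafipar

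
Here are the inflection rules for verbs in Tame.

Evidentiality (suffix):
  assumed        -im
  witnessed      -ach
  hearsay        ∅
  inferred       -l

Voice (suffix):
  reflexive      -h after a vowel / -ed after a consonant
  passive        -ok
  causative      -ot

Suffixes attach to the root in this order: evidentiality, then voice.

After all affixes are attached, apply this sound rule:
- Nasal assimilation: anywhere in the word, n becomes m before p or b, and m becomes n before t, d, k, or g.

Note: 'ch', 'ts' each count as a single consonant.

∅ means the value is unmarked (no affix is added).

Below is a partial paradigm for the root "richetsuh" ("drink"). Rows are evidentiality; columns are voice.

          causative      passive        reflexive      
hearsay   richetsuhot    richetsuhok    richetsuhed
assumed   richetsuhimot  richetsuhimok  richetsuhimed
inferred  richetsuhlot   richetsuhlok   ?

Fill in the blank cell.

richetsuhled

Attach evidentiality inferred -l → richetsuhl.
Attach voice reflexive -ed (after consonant 'l') → richetsuhled.
Nasal assimilation: no change.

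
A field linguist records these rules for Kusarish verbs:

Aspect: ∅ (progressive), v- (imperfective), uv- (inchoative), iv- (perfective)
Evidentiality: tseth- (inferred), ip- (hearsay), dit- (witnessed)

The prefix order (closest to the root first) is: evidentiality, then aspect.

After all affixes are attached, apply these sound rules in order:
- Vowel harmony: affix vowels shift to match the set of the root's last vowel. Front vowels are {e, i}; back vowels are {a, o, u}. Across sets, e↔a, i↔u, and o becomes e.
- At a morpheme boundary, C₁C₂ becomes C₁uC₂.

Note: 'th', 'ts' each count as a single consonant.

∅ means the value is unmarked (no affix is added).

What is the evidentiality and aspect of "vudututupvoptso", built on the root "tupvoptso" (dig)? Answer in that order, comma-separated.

Segment: v-dit-tupvoptso.
evidentiality: dit- → witnessed.
aspect: v- → imperfective.

witnessed, imperfective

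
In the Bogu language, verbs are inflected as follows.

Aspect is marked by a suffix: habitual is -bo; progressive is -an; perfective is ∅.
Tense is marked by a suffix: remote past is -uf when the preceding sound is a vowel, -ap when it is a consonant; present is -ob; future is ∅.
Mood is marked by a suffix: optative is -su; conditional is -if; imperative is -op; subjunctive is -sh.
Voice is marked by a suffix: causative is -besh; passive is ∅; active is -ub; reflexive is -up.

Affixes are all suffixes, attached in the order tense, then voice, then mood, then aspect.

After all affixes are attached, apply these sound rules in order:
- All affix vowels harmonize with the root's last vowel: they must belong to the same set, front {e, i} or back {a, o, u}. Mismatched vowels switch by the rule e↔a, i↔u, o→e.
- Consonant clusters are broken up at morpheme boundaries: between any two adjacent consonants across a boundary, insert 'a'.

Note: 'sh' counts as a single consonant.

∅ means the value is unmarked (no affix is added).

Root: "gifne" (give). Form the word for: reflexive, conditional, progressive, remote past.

Attach tense remote past -uf (after vowel 'e') → gifneuf.
Attach voice reflexive -up → gifneufup.
Attach mood conditional -if → gifneufupif.
Attach aspect progressive -an → gifneufupifan.
Apply vowel harmony: gifneufupifan → gifneifipifen.
Epenthesis: no change.

gifneifipifen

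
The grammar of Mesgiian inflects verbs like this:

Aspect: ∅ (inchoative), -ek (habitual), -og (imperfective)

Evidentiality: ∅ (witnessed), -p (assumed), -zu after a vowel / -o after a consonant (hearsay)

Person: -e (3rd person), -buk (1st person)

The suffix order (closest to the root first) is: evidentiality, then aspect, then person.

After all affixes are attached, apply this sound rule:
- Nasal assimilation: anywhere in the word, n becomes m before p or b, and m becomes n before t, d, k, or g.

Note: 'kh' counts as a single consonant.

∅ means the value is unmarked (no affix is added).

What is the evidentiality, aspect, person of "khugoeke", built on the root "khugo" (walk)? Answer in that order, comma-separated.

witnessed, habitual, 3rd person

Segment: khugo-ek-e.
evidentiality: ∅ → witnessed.
aspect: -ek → habitual.
person: -e → 3rd person.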